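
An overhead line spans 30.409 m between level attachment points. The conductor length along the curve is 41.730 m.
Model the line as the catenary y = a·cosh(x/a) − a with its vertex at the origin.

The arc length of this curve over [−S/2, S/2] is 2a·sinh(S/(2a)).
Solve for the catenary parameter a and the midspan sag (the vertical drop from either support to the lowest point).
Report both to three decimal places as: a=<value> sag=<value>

seed: a₀ = √(S³/(24(L−S))) = √(30.409³/(24·11.321)) = 10.173144
iter 1: u=1.494572  f(a)=+1.334e+00  f'(a)=-2.764e+00  a ← 10.173144 − (+1.334e+00/-2.764e+00) = 10.655672
iter 2: u=1.426893  f(a)=+1.008e-01  f'(a)=-2.361e+00  a ← 10.655672 − (+1.008e-01/-2.361e+00) = 10.698354
iter 3: u=1.421200  f(a)=+6.791e-04  f'(a)=-2.329e+00  a ← 10.698354 − (+6.791e-04/-2.329e+00) = 10.698646
iter 4: u=1.421161  f(a)=+3.130e-08  f'(a)=-2.329e+00  a ← 10.698646 − (+3.130e-08/-2.329e+00) = 10.698646
iter 5: u=1.421161  f(a)=+0.000e+00  f'(a)=-2.329e+00  a ← 10.698646 − (+0.000e+00/-2.329e+00) = 10.698646
converged: |Δa| < 1e-12 after 5 iterations
sag = a·(cosh(S/(2a)) − 1) = 10.698646·(cosh(1.421161) − 1) = 12.749366
T_max/T_min = cosh(S/(2a)) = 2.191680

a=10.699 sag=12.749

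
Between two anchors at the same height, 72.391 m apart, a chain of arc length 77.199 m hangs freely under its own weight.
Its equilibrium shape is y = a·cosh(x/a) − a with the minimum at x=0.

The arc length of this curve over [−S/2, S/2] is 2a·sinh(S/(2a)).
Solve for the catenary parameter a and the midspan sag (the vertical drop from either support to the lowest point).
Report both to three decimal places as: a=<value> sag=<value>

seed: a₀ = √(S³/(24(L−S))) = √(72.391³/(24·4.808)) = 57.337534
iter 1: u=0.631271  f(a)=+9.671e-02  f'(a)=-1.745e-01  a ← 57.337534 − (+9.671e-02/-1.745e-01) = 57.891809
iter 2: u=0.625227  f(a)=+1.420e-03  f'(a)=-1.694e-01  a ← 57.891809 − (+1.420e-03/-1.694e-01) = 57.900193
iter 3: u=0.625136  f(a)=+3.164e-07  f'(a)=-1.693e-01  a ← 57.900193 − (+3.164e-07/-1.693e-01) = 57.900195
iter 4: u=0.625136  f(a)=+1.421e-14  f'(a)=-1.693e-01  a ← 57.900195 − (+1.421e-14/-1.693e-01) = 57.900195
converged: |Δa| < 1e-12 after 4 iterations
sag = a·(cosh(S/(2a)) − 1) = 57.900195·(cosh(0.625136) − 1) = 11.686830
T_max/T_min = cosh(S/(2a)) = 1.201844

a=57.900 sag=11.687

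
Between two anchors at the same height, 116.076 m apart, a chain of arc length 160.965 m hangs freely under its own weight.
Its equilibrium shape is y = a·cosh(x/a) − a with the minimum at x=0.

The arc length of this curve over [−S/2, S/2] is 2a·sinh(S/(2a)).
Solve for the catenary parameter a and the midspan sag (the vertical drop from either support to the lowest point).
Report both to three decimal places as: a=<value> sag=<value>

seed: a₀ = √(S³/(24(L−S))) = √(116.076³/(24·44.889)) = 38.101148
iter 1: u=1.523261  f(a)=+5.505e+00  f'(a)=-2.950e+00  a ← 38.101148 − (+5.505e+00/-2.950e+00) = 39.967038
iter 2: u=1.452147  f(a)=+4.302e-01  f'(a)=-2.506e+00  a ← 39.967038 − (+4.302e-01/-2.506e+00) = 40.138741
iter 3: u=1.445935  f(a)=+3.120e-03  f'(a)=-2.469e+00  a ← 40.138741 − (+3.120e-03/-2.469e+00) = 40.140005
iter 4: u=1.445889  f(a)=+1.667e-07  f'(a)=-2.469e+00  a ← 40.140005 − (+1.667e-07/-2.469e+00) = 40.140005
iter 5: u=1.445889  f(a)=-2.842e-14  f'(a)=-2.469e+00  a ← 40.140005 − (-2.842e-14/-2.469e+00) = 40.140005
converged: |Δa| < 1e-12 after 5 iterations
sag = a·(cosh(S/(2a)) − 1) = 40.140005·(cosh(1.445889) − 1) = 49.796933
T_max/T_min = cosh(S/(2a)) = 2.240581

a=40.140 sag=49.797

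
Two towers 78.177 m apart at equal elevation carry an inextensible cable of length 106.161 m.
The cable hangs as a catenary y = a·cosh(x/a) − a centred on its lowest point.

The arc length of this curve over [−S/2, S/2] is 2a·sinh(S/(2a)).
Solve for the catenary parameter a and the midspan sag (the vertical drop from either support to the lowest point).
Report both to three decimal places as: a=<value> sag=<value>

seed: a₀ = √(S³/(24(L−S))) = √(78.177³/(24·27.984)) = 26.672147
iter 1: u=1.465518  f(a)=+3.163e+00  f'(a)=-2.585e+00  a ← 26.672147 − (+3.163e+00/-2.585e+00) = 27.895915
iter 2: u=1.401227  f(a)=+2.307e-01  f'(a)=-2.220e+00  a ← 27.895915 − (+2.307e-01/-2.220e+00) = 27.999834
iter 3: u=1.396026  f(a)=+1.441e-03  f'(a)=-2.193e+00  a ← 27.999834 − (+1.441e-03/-2.193e+00) = 28.000492
iter 4: u=1.395993  f(a)=+5.700e-08  f'(a)=-2.193e+00  a ← 28.000492 − (+5.700e-08/-2.193e+00) = 28.000492
iter 5: u=1.395993  f(a)=-1.421e-14  f'(a)=-2.193e+00  a ← 28.000492 − (-1.421e-14/-2.193e+00) = 28.000492
converged: |Δa| < 1e-12 after 5 iterations
sag = a·(cosh(S/(2a)) − 1) = 28.000492·(cosh(1.395993) − 1) = 32.012565
T_max/T_min = cosh(S/(2a)) = 2.143286

a=28.000 sag=32.013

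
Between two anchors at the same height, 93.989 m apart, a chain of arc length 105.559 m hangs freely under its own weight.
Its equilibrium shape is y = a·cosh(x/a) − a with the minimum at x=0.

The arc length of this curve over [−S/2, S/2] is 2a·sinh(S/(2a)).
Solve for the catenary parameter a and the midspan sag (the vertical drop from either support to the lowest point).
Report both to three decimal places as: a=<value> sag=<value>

seed: a₀ = √(S³/(24(L−S))) = √(93.989³/(24·11.570)) = 54.681856
iter 1: u=0.859417  f(a)=+4.349e-01  f'(a)=-4.553e-01  a ← 54.681856 − (+4.349e-01/-4.553e-01) = 55.637054
iter 2: u=0.844662  f(a)=+1.166e-02  f'(a)=-4.312e-01  a ← 55.637054 − (+1.166e-02/-4.312e-01) = 55.664090
iter 3: u=0.844252  f(a)=+8.886e-06  f'(a)=-4.305e-01  a ← 55.664090 − (+8.886e-06/-4.305e-01) = 55.664110
iter 4: u=0.844251  f(a)=+5.173e-12  f'(a)=-4.305e-01  a ← 55.664110 − (+5.173e-12/-4.305e-01) = 55.664110
converged: |Δa| < 1e-12 after 4 iterations
sag = a·(cosh(S/(2a)) − 1) = 55.664110·(cosh(0.844251) − 1) = 21.044226
T_max/T_min = cosh(S/(2a)) = 1.378057

a=55.664 sag=21.044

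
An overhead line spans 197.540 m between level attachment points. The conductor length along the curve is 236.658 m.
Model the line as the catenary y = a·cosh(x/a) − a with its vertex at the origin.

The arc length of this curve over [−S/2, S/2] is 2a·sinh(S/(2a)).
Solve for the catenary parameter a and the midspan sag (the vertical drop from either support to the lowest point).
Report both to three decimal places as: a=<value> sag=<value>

a=93.190 sag=57.429

seed: a₀ = √(S³/(24(L−S))) = √(197.540³/(24·39.118)) = 90.612608
iter 1: u=1.090025  f(a)=+2.391e+00  f'(a)=-9.704e-01  a ← 90.612608 − (+2.391e+00/-9.704e-01) = 93.076159
iter 2: u=1.061174  f(a)=+1.010e-01  f'(a)=-8.900e-01  a ← 93.076159 − (+1.010e-01/-8.900e-01) = 93.189600
iter 3: u=1.059882  f(a)=+1.977e-04  f'(a)=-8.866e-01  a ← 93.189600 − (+1.977e-04/-8.866e-01) = 93.189823
iter 4: u=1.059880  f(a)=+7.610e-10  f'(a)=-8.866e-01  a ← 93.189823 − (+7.610e-10/-8.866e-01) = 93.189823
iter 5: u=1.059880  f(a)=-2.842e-14  f'(a)=-8.866e-01  a ← 93.189823 − (-2.842e-14/-8.866e-01) = 93.189823
converged: |Δa| < 1e-12 after 5 iterations
sag = a·(cosh(S/(2a)) − 1) = 93.189823·(cosh(1.059880) − 1) = 57.429217
T_max/T_min = cosh(S/(2a)) = 1.616261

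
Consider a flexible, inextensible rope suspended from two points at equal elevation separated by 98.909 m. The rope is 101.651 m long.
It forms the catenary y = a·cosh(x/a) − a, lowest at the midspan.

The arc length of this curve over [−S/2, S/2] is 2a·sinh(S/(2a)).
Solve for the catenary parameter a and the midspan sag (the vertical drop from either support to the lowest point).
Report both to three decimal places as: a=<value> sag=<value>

seed: a₀ = √(S³/(24(L−S))) = √(98.909³/(24·2.742)) = 121.259108
iter 1: u=0.407842  f(a)=+2.290e-02  f'(a)=-4.598e-02  a ← 121.259108 − (+2.290e-02/-4.598e-02) = 121.757019
iter 2: u=0.406174  f(a)=+1.418e-04  f'(a)=-4.541e-02  a ← 121.757019 − (+1.418e-04/-4.541e-02) = 121.760141
iter 3: u=0.406163  f(a)=+5.513e-09  f'(a)=-4.541e-02  a ← 121.760141 − (+5.513e-09/-4.541e-02) = 121.760141
iter 4: u=0.406163  f(a)=+0.000e+00  f'(a)=-4.541e-02  a ← 121.760141 − (+0.000e+00/-4.541e-02) = 121.760141
converged: |Δa| < 1e-12 after 4 iterations
sag = a·(cosh(S/(2a)) − 1) = 121.760141·(cosh(0.406163) − 1) = 10.182132
T_max/T_min = cosh(S/(2a)) = 1.083625

a=121.760 sag=10.182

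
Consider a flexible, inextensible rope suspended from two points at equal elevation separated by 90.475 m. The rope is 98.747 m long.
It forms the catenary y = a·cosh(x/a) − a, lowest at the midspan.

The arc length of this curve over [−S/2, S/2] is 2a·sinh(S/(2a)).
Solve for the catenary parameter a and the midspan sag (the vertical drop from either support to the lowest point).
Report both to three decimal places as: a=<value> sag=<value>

seed: a₀ = √(S³/(24(L−S))) = √(90.475³/(24·8.272)) = 61.077606
iter 1: u=0.740656  f(a)=+2.299e-01  f'(a)=-2.860e-01  a ← 61.077606 − (+2.299e-01/-2.860e-01) = 61.881305
iter 2: u=0.731037  f(a)=+4.616e-03  f'(a)=-2.746e-01  a ← 61.881305 − (+4.616e-03/-2.746e-01) = 61.898112
iter 3: u=0.730838  f(a)=+1.946e-06  f'(a)=-2.744e-01  a ← 61.898112 − (+1.946e-06/-2.744e-01) = 61.898119
iter 4: u=0.730838  f(a)=+3.126e-13  f'(a)=-2.744e-01  a ← 61.898119 − (+3.126e-13/-2.744e-01) = 61.898119
converged: |Δa| < 1e-12 after 4 iterations
sag = a·(cosh(S/(2a)) − 1) = 61.898119·(cosh(0.730838) − 1) = 17.279653
T_max/T_min = cosh(S/(2a)) = 1.279163

a=61.898 sag=17.280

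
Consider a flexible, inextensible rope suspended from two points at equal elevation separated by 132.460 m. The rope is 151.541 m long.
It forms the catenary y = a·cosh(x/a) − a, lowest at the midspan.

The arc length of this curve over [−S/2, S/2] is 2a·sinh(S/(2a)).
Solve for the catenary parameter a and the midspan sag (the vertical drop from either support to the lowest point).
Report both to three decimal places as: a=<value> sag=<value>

seed: a₀ = √(S³/(24(L−S))) = √(132.460³/(24·19.081)) = 71.239513
iter 1: u=0.929681  f(a)=+8.418e-01  f'(a)=-5.834e-01  a ← 71.239513 − (+8.418e-01/-5.834e-01) = 72.682281
iter 2: u=0.911226  f(a)=+2.625e-02  f'(a)=-5.476e-01  a ← 72.682281 − (+2.625e-02/-5.476e-01) = 72.730224
iter 3: u=0.910626  f(a)=+2.735e-05  f'(a)=-5.464e-01  a ← 72.730224 − (+2.735e-05/-5.464e-01) = 72.730274
iter 4: u=0.910625  f(a)=+2.976e-11  f'(a)=-5.464e-01  a ← 72.730274 − (+2.976e-11/-5.464e-01) = 72.730274
converged: |Δa| < 1e-12 after 4 iterations
sag = a·(cosh(S/(2a)) − 1) = 72.730274·(cosh(0.910625) − 1) = 32.297634
T_max/T_min = cosh(S/(2a)) = 1.444074

a=72.730 sag=32.298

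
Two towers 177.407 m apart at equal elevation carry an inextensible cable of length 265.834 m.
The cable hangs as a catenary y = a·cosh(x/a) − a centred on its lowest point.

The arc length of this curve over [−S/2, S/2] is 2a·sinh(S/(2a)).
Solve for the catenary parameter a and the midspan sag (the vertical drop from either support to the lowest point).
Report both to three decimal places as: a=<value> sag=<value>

seed: a₀ = √(S³/(24(L−S))) = √(177.407³/(24·88.427)) = 51.292995
iter 1: u=1.729349  f(a)=+1.420e+01  f'(a)=-4.596e+00  a ← 51.292995 − (+1.420e+01/-4.596e+00) = 54.383928
iter 2: u=1.631061  f(a)=+1.385e+00  f'(a)=-3.739e+00  a ← 54.383928 − (+1.385e+00/-3.739e+00) = 54.754397
iter 3: u=1.620025  f(a)=+1.632e-02  f'(a)=-3.652e+00  a ← 54.754397 − (+1.632e-02/-3.652e+00) = 54.758866
iter 4: u=1.619893  f(a)=+2.323e-06  f'(a)=-3.651e+00  a ← 54.758866 − (+2.323e-06/-3.651e+00) = 54.758867
iter 5: u=1.619893  f(a)=+5.684e-14  f'(a)=-3.651e+00  a ← 54.758867 − (+5.684e-14/-3.651e+00) = 54.758867
converged: |Δa| < 1e-12 after 5 iterations
sag = a·(cosh(S/(2a)) − 1) = 54.758867·(cosh(1.619893) − 1) = 88.996002
T_max/T_min = cosh(S/(2a)) = 2.625235

a=54.759 sag=88.996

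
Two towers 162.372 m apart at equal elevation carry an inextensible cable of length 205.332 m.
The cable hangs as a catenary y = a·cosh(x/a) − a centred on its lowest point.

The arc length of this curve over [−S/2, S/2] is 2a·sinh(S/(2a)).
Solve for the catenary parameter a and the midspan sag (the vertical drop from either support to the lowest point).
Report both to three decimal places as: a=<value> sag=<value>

seed: a₀ = √(S³/(24(L−S))) = √(162.372³/(24·42.960)) = 64.436056
iter 1: u=1.259947  f(a)=+3.542e+00  f'(a)=-1.557e+00  a ← 64.436056 − (+3.542e+00/-1.557e+00) = 66.710057
iter 2: u=1.216998  f(a)=+1.961e-01  f'(a)=-1.389e+00  a ← 66.710057 − (+1.961e-01/-1.389e+00) = 66.851220
iter 3: u=1.214428  f(a)=+6.794e-04  f'(a)=-1.380e+00  a ← 66.851220 − (+6.794e-04/-1.380e+00) = 66.851712
iter 4: u=1.214419  f(a)=+8.215e-09  f'(a)=-1.380e+00  a ← 66.851712 − (+8.215e-09/-1.380e+00) = 66.851712
iter 5: u=1.214419  f(a)=+2.842e-14  f'(a)=-1.380e+00  a ← 66.851712 − (+2.842e-14/-1.380e+00) = 66.851712
converged: |Δa| < 1e-12 after 5 iterations
sag = a·(cosh(S/(2a)) − 1) = 66.851712·(cosh(1.214419) − 1) = 55.661385
T_max/T_min = cosh(S/(2a)) = 1.832610

a=66.852 sag=55.661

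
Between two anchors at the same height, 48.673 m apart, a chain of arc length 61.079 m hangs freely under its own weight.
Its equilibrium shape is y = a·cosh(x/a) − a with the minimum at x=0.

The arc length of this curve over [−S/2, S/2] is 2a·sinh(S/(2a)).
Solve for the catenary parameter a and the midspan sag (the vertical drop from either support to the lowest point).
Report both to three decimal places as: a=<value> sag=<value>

a=20.391 sag=16.330

seed: a₀ = √(S³/(24(L−S))) = √(48.673³/(24·12.406)) = 19.679346
iter 1: u=1.236652  f(a)=+9.839e-01  f'(a)=-1.464e+00  a ← 19.679346 − (+9.839e-01/-1.464e+00) = 20.351205
iter 2: u=1.195826  f(a)=+5.263e-02  f'(a)=-1.312e+00  a ← 20.351205 − (+5.263e-02/-1.312e+00) = 20.391334
iter 3: u=1.193473  f(a)=+1.695e-04  f'(a)=-1.303e+00  a ← 20.391334 − (+1.695e-04/-1.303e+00) = 20.391464
iter 4: u=1.193465  f(a)=+1.769e-09  f'(a)=-1.303e+00  a ← 20.391464 − (+1.769e-09/-1.303e+00) = 20.391464
iter 5: u=1.193465  f(a)=-7.105e-15  f'(a)=-1.303e+00  a ← 20.391464 − (-7.105e-15/-1.303e+00) = 20.391464
converged: |Δa| < 1e-12 after 5 iterations
sag = a·(cosh(S/(2a)) − 1) = 20.391464·(cosh(1.193465) − 1) = 16.330094
T_max/T_min = cosh(S/(2a)) = 1.800830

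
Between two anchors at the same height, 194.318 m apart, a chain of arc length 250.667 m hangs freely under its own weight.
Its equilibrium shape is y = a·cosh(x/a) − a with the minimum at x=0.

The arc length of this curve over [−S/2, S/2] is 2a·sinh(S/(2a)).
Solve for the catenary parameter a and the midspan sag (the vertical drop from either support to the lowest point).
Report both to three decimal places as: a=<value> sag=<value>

seed: a₀ = √(S³/(24(L−S))) = √(194.318³/(24·56.349)) = 73.658152
iter 1: u=1.319053  f(a)=+5.110e+00  f'(a)=-1.813e+00  a ← 73.658152 − (+5.110e+00/-1.813e+00) = 76.476287
iter 2: u=1.270446  f(a)=+3.079e-01  f'(a)=-1.601e+00  a ← 76.476287 − (+3.079e-01/-1.601e+00) = 76.668637
iter 3: u=1.267259  f(a)=+1.276e-03  f'(a)=-1.588e+00  a ← 76.668637 − (+1.276e-03/-1.588e+00) = 76.669441
iter 4: u=1.267245  f(a)=+2.214e-08  f'(a)=-1.587e+00  a ← 76.669441 − (+2.214e-08/-1.587e+00) = 76.669441
iter 5: u=1.267245  f(a)=+0.000e+00  f'(a)=-1.587e+00  a ← 76.669441 − (+0.000e+00/-1.587e+00) = 76.669441
converged: |Δa| < 1e-12 after 5 iterations
sag = a·(cosh(S/(2a)) − 1) = 76.669441·(cosh(1.267245) − 1) = 70.254653
T_max/T_min = cosh(S/(2a)) = 1.916332

a=76.669 sag=70.255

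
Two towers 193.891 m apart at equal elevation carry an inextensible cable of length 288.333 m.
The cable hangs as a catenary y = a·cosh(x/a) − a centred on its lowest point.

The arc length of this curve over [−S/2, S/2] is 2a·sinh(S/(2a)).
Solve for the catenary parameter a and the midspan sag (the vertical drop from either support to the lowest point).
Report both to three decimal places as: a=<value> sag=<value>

seed: a₀ = √(S³/(24(L−S))) = √(193.891³/(24·94.442)) = 56.708514
iter 1: u=1.709540  f(a)=+1.480e+01  f'(a)=-4.412e+00  a ← 56.708514 − (+1.480e+01/-4.412e+00) = 60.063557
iter 2: u=1.614049  f(a)=+1.415e+00  f'(a)=-3.605e+00  a ← 60.063557 − (+1.415e+00/-3.605e+00) = 60.456141
iter 3: u=1.603567  f(a)=+1.596e-02  f'(a)=-3.524e+00  a ← 60.456141 − (+1.596e-02/-3.524e+00) = 60.460670
iter 4: u=1.603447  f(a)=+2.080e-06  f'(a)=-3.523e+00  a ← 60.460670 − (+2.080e-06/-3.523e+00) = 60.460670
iter 5: u=1.603447  f(a)=+0.000e+00  f'(a)=-3.523e+00  a ← 60.460670 − (+0.000e+00/-3.523e+00) = 60.460670
converged: |Δa| < 1e-12 after 5 iterations
sag = a·(cosh(S/(2a)) − 1) = 60.460670·(cosh(1.603447) − 1) = 95.870620
T_max/T_min = cosh(S/(2a)) = 2.585669

a=60.461 sag=95.871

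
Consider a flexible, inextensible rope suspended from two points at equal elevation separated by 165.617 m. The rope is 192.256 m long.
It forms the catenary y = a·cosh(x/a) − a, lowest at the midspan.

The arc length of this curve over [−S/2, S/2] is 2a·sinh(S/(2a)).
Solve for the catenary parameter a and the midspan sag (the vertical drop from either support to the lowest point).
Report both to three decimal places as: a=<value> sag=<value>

a=86.256 sag=42.898

seed: a₀ = √(S³/(24(L−S))) = √(165.617³/(24·26.639)) = 84.293248
iter 1: u=0.982386  f(a)=+1.315e+00  f'(a)=-6.952e-01  a ← 84.293248 − (+1.315e+00/-6.952e-01) = 86.185349
iter 2: u=0.960819  f(a)=+4.559e-02  f'(a)=-6.478e-01  a ← 86.185349 − (+4.559e-02/-6.478e-01) = 86.255734
iter 3: u=0.960035  f(a)=+5.913e-05  f'(a)=-6.461e-01  a ← 86.255734 − (+5.913e-05/-6.461e-01) = 86.255826
iter 4: u=0.960034  f(a)=+9.976e-11  f'(a)=-6.461e-01  a ← 86.255826 − (+9.976e-11/-6.461e-01) = 86.255826
iter 5: u=0.960034  f(a)=+2.842e-14  f'(a)=-6.461e-01  a ← 86.255826 − (+2.842e-14/-6.461e-01) = 86.255826
converged: |Δa| < 1e-12 after 5 iterations
sag = a·(cosh(S/(2a)) − 1) = 86.255826·(cosh(0.960034) − 1) = 42.897803
T_max/T_min = cosh(S/(2a)) = 1.497332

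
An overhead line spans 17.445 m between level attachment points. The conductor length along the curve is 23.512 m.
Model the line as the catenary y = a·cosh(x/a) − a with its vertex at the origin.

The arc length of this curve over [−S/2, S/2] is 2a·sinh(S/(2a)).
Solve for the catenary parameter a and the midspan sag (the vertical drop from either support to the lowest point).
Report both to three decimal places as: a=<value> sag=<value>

seed: a₀ = √(S³/(24(L−S))) = √(17.445³/(24·6.067)) = 6.038288
iter 1: u=1.444532  f(a)=+6.654e-01  f'(a)=-2.461e+00  a ← 6.038288 − (+6.654e-01/-2.461e+00) = 6.308619
iter 2: u=1.382632  f(a)=+4.729e-02  f'(a)=-2.123e+00  a ← 6.308619 − (+4.729e-02/-2.123e+00) = 6.330897
iter 3: u=1.377767  f(a)=+2.793e-04  f'(a)=-2.098e+00  a ← 6.330897 − (+2.793e-04/-2.098e+00) = 6.331031
iter 4: u=1.377738  f(a)=+9.871e-09  f'(a)=-2.098e+00  a ← 6.331031 − (+9.871e-09/-2.098e+00) = 6.331031
iter 5: u=1.377738  f(a)=+3.553e-15  f'(a)=-2.098e+00  a ← 6.331031 − (+3.553e-15/-2.098e+00) = 6.331031
converged: |Δa| < 1e-12 after 5 iterations
sag = a·(cosh(S/(2a)) − 1) = 6.331031·(cosh(1.377738) − 1) = 7.021328
T_max/T_min = cosh(S/(2a)) = 2.109034

a=6.331 sag=7.021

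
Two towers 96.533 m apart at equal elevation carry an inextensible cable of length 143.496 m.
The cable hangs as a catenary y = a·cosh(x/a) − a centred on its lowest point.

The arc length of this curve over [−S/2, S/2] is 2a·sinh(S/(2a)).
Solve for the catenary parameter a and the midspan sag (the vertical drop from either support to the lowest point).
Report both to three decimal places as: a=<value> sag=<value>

a=30.118 sag=47.695

seed: a₀ = √(S³/(24(L−S))) = √(96.533³/(24·46.963)) = 28.250762
iter 1: u=1.708503  f(a)=+7.350e+00  f'(a)=-4.402e+00  a ← 28.250762 − (+7.350e+00/-4.402e+00) = 29.920538
iter 2: u=1.613156  f(a)=+7.021e-01  f'(a)=-3.598e+00  a ← 29.920538 − (+7.021e-01/-3.598e+00) = 30.115676
iter 3: u=1.602704  f(a)=+7.899e-03  f'(a)=-3.517e+00  a ← 30.115676 − (+7.899e-03/-3.517e+00) = 30.117922
iter 4: u=1.602584  f(a)=+1.025e-06  f'(a)=-3.516e+00  a ← 30.117922 − (+1.025e-06/-3.516e+00) = 30.117922
iter 5: u=1.602584  f(a)=+2.842e-14  f'(a)=-3.516e+00  a ← 30.117922 − (+2.842e-14/-3.516e+00) = 30.117922
converged: |Δa| < 1e-12 after 5 iterations
sag = a·(cosh(S/(2a)) − 1) = 30.117922·(cosh(1.602584) − 1) = 47.695089
T_max/T_min = cosh(S/(2a)) = 2.583612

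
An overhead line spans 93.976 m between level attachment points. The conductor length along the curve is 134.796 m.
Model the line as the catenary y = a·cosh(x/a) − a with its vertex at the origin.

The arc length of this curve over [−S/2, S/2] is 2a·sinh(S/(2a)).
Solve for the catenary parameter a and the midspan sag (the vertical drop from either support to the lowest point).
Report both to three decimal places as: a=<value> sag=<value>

seed: a₀ = √(S³/(24(L−S))) = √(93.976³/(24·40.820)) = 29.106053
iter 1: u=1.614372  f(a)=+5.662e+00  f'(a)=-3.607e+00  a ← 29.106053 − (+5.662e+00/-3.607e+00) = 30.675500
iter 2: u=1.531776  f(a)=+4.902e-01  f'(a)=-3.007e+00  a ← 30.675500 − (+4.902e-01/-3.007e+00) = 30.838487
iter 3: u=1.523680  f(a)=+4.444e-03  f'(a)=-2.953e+00  a ← 30.838487 − (+4.444e-03/-2.953e+00) = 30.839992
iter 4: u=1.523606  f(a)=+3.725e-07  f'(a)=-2.953e+00  a ← 30.839992 − (+3.725e-07/-2.953e+00) = 30.839992
iter 5: u=1.523606  f(a)=+0.000e+00  f'(a)=-2.953e+00  a ← 30.839992 − (+0.000e+00/-2.953e+00) = 30.839992
converged: |Δa| < 1e-12 after 5 iterations
sag = a·(cosh(S/(2a)) − 1) = 30.839992·(cosh(1.523606) − 1) = 43.278801
T_max/T_min = cosh(S/(2a)) = 2.403334

a=30.840 sag=43.279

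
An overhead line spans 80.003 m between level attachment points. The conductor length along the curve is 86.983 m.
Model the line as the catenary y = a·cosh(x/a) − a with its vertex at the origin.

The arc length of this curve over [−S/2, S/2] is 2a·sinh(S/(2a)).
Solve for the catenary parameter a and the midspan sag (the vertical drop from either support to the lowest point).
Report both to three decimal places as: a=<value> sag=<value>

a=55.997 sag=14.906

seed: a₀ = √(S³/(24(L−S))) = √(80.003³/(24·6.980)) = 55.287389
iter 1: u=0.723519  f(a)=+1.850e-01  f'(a)=-2.660e-01  a ← 55.287389 − (+1.850e-01/-2.660e-01) = 55.982922
iter 2: u=0.714530  f(a)=+3.549e-03  f'(a)=-2.558e-01  a ← 55.982922 − (+3.549e-03/-2.558e-01) = 55.996793
iter 3: u=0.714353  f(a)=+1.363e-06  f'(a)=-2.557e-01  a ← 55.996793 − (+1.363e-06/-2.557e-01) = 55.996798
iter 4: u=0.714353  f(a)=+1.990e-13  f'(a)=-2.557e-01  a ← 55.996798 − (+1.990e-13/-2.557e-01) = 55.996798
converged: |Δa| < 1e-12 after 4 iterations
sag = a·(cosh(S/(2a)) − 1) = 55.996798·(cosh(0.714353) − 1) = 14.905614
T_max/T_min = cosh(S/(2a)) = 1.266187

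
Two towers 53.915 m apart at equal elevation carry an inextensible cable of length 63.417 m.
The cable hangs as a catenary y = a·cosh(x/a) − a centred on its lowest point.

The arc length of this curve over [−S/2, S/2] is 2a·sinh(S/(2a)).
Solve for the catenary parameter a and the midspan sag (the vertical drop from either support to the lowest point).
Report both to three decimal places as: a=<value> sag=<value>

a=26.882 sag=14.688

seed: a₀ = √(S³/(24(L−S))) = √(53.915³/(24·9.502)) = 26.215086
iter 1: u=1.028320  f(a)=+5.152e-01  f'(a)=-8.045e-01  a ← 26.215086 − (+5.152e-01/-8.045e-01) = 26.855489
iter 2: u=1.003799  f(a)=+1.948e-02  f'(a)=-7.447e-01  a ← 26.855489 − (+1.948e-02/-7.447e-01) = 26.881652
iter 3: u=1.002822  f(a)=+3.029e-05  f'(a)=-7.424e-01  a ← 26.881652 − (+3.029e-05/-7.424e-01) = 26.881692
iter 4: u=1.002820  f(a)=+7.345e-11  f'(a)=-7.424e-01  a ← 26.881692 − (+7.345e-11/-7.424e-01) = 26.881692
iter 5: u=1.002820  f(a)=+0.000e+00  f'(a)=-7.424e-01  a ← 26.881692 − (+0.000e+00/-7.424e-01) = 26.881692
converged: |Δa| < 1e-12 after 5 iterations
sag = a·(cosh(S/(2a)) − 1) = 26.881692·(cosh(1.002820) − 1) = 14.688181
T_max/T_min = cosh(S/(2a)) = 1.546401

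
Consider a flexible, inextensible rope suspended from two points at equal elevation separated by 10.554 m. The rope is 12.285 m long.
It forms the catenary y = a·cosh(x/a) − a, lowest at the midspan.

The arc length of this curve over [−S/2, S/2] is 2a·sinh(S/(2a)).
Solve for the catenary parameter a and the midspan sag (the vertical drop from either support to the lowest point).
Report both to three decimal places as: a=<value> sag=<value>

a=5.446 sag=2.763

seed: a₀ = √(S³/(24(L−S))) = √(10.554³/(24·1.731)) = 5.319508
iter 1: u=0.992009  f(a)=+8.720e-02  f'(a)=-7.171e-01  a ← 5.319508 − (+8.720e-02/-7.171e-01) = 5.441094
iter 2: u=0.969842  f(a)=+3.079e-03  f'(a)=-6.673e-01  a ← 5.441094 − (+3.079e-03/-6.673e-01) = 5.445708
iter 3: u=0.969020  f(a)=+4.151e-06  f'(a)=-6.655e-01  a ← 5.445708 − (+4.151e-06/-6.655e-01) = 5.445715
iter 4: u=0.969019  f(a)=+7.567e-12  f'(a)=-6.655e-01  a ← 5.445715 − (+7.567e-12/-6.655e-01) = 5.445715
iter 5: u=0.969019  f(a)=-1.776e-15  f'(a)=-6.655e-01  a ← 5.445715 − (-1.776e-15/-6.655e-01) = 5.445715
converged: |Δa| < 1e-12 after 5 iterations
sag = a·(cosh(S/(2a)) − 1) = 5.445715·(cosh(0.969019) − 1) = 2.763190
T_max/T_min = cosh(S/(2a)) = 1.507406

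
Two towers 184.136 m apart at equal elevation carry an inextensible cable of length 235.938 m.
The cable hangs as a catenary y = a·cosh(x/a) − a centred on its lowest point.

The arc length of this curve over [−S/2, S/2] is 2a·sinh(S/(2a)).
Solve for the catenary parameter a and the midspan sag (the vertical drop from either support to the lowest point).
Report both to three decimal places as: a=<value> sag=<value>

seed: a₀ = √(S³/(24(L−S))) = √(184.136³/(24·51.802)) = 70.864573
iter 1: u=1.299211  f(a)=+4.552e+00  f'(a)=-1.724e+00  a ← 70.864573 − (+4.552e+00/-1.724e+00) = 73.504656
iter 2: u=1.252547  f(a)=+2.667e-01  f'(a)=-1.527e+00  a ← 73.504656 − (+2.667e-01/-1.527e+00) = 73.679285
iter 3: u=1.249578  f(a)=+1.042e-03  f'(a)=-1.516e+00  a ← 73.679285 − (+1.042e-03/-1.516e+00) = 73.679973
iter 4: u=1.249566  f(a)=+1.604e-08  f'(a)=-1.515e+00  a ← 73.679973 − (+1.604e-08/-1.515e+00) = 73.679973
iter 5: u=1.249566  f(a)=+2.842e-14  f'(a)=-1.515e+00  a ← 73.679973 − (+2.842e-14/-1.515e+00) = 73.679973
converged: |Δa| < 1e-12 after 5 iterations
sag = a·(cosh(S/(2a)) − 1) = 73.679973·(cosh(1.249566) − 1) = 65.407853
T_max/T_min = cosh(S/(2a)) = 1.887729

a=73.680 sag=65.408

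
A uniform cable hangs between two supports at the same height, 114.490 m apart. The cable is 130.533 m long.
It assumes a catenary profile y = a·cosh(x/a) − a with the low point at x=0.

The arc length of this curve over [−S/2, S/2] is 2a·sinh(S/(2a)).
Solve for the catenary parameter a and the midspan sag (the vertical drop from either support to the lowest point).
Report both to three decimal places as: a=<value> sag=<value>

a=63.703 sag=27.499

seed: a₀ = √(S³/(24(L−S))) = √(114.490³/(24·16.043)) = 62.431378
iter 1: u=0.916927  f(a)=+6.881e-01  f'(a)=-5.585e-01  a ← 62.431378 − (+6.881e-01/-5.585e-01) = 63.663446
iter 2: u=0.899182  f(a)=+2.090e-02  f'(a)=-5.250e-01  a ← 63.663446 − (+2.090e-02/-5.250e-01) = 63.703248
iter 3: u=0.898620  f(a)=+2.061e-05  f'(a)=-5.240e-01  a ← 63.703248 − (+2.061e-05/-5.240e-01) = 63.703287
iter 4: u=0.898619  f(a)=+2.007e-11  f'(a)=-5.240e-01  a ← 63.703287 − (+2.007e-11/-5.240e-01) = 63.703287
converged: |Δa| < 1e-12 after 4 iterations
sag = a·(cosh(S/(2a)) − 1) = 63.703287·(cosh(0.898619) − 1) = 27.498823
T_max/T_min = cosh(S/(2a)) = 1.431670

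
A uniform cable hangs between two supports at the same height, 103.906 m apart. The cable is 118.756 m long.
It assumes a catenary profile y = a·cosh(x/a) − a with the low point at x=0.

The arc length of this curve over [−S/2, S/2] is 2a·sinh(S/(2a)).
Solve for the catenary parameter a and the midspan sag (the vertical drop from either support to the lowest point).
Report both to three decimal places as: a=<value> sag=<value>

seed: a₀ = √(S³/(24(L−S))) = √(103.906³/(24·14.850)) = 56.103776
iter 1: u=0.926016  f(a)=+6.499e-01  f'(a)=-5.762e-01  a ← 56.103776 − (+6.499e-01/-5.762e-01) = 57.231636
iter 2: u=0.907767  f(a)=+2.011e-02  f'(a)=-5.410e-01  a ← 57.231636 − (+2.011e-02/-5.410e-01) = 57.268813
iter 3: u=0.907178  f(a)=+2.063e-05  f'(a)=-5.399e-01  a ← 57.268813 − (+2.063e-05/-5.399e-01) = 57.268851
iter 4: u=0.907177  f(a)=+2.176e-11  f'(a)=-5.399e-01  a ← 57.268851 − (+2.176e-11/-5.399e-01) = 57.268851
converged: |Δa| < 1e-12 after 4 iterations
sag = a·(cosh(S/(2a)) − 1) = 57.268851·(cosh(0.907177) − 1) = 25.226411
T_max/T_min = cosh(S/(2a)) = 1.440491

a=57.269 sag=25.226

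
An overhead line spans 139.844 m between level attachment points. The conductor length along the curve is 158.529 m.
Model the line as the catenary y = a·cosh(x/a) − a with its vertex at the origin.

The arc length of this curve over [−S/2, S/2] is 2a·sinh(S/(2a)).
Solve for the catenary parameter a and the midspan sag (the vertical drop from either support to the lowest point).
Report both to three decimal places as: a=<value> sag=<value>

a=79.612 sag=32.731

seed: a₀ = √(S³/(24(L−S))) = √(139.844³/(24·18.685)) = 78.093266
iter 1: u=0.895365  f(a)=+7.634e-01  f'(a)=-5.180e-01  a ← 78.093266 − (+7.634e-01/-5.180e-01) = 79.567036
iter 2: u=0.878781  f(a)=+2.215e-02  f'(a)=-4.883e-01  a ← 79.567036 − (+2.215e-02/-4.883e-01) = 79.612387
iter 3: u=0.878280  f(a)=+1.987e-05  f'(a)=-4.875e-01  a ← 79.612387 − (+1.987e-05/-4.875e-01) = 79.612428
iter 4: u=0.878280  f(a)=+1.603e-11  f'(a)=-4.875e-01  a ← 79.612428 − (+1.603e-11/-4.875e-01) = 79.612428
converged: |Δa| < 1e-12 after 4 iterations
sag = a·(cosh(S/(2a)) − 1) = 79.612428·(cosh(0.878280) − 1) = 32.730795
T_max/T_min = cosh(S/(2a)) = 1.411127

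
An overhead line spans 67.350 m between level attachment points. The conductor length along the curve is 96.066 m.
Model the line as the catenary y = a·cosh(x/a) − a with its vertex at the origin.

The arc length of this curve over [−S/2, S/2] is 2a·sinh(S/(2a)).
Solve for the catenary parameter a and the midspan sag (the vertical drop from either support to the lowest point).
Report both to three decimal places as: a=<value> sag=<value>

seed: a₀ = √(S³/(24(L−S))) = √(67.350³/(24·28.716)) = 21.054203
iter 1: u=1.599443  f(a)=+3.905e+00  f'(a)=-3.493e+00  a ← 21.054203 − (+3.905e+00/-3.493e+00) = 22.172294
iter 2: u=1.518787  f(a)=+3.326e-01  f'(a)=-2.921e+00  a ← 22.172294 − (+3.326e-01/-2.921e+00) = 22.286183
iter 3: u=1.511026  f(a)=+2.910e-03  f'(a)=-2.870e+00  a ← 22.286183 − (+2.910e-03/-2.870e+00) = 22.287197
iter 4: u=1.510957  f(a)=+2.270e-07  f'(a)=-2.869e+00  a ← 22.287197 − (+2.270e-07/-2.869e+00) = 22.287197
iter 5: u=1.510957  f(a)=+0.000e+00  f'(a)=-2.869e+00  a ← 22.287197 − (+0.000e+00/-2.869e+00) = 22.287197
converged: |Δa| < 1e-12 after 5 iterations
sag = a·(cosh(S/(2a)) − 1) = 22.287197·(cosh(1.510957) − 1) = 30.664557
T_max/T_min = cosh(S/(2a)) = 2.375882

a=22.287 sag=30.665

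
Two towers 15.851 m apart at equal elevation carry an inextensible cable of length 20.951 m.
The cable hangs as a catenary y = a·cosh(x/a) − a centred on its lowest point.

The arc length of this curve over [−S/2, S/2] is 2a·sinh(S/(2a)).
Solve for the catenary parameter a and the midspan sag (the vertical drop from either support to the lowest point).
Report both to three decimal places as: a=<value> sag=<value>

a=5.961 sag=6.092

seed: a₀ = √(S³/(24(L−S))) = √(15.851³/(24·5.100)) = 5.704194
iter 1: u=1.389416  f(a)=+5.155e-01  f'(a)=-2.158e+00  a ← 5.704194 − (+5.155e-01/-2.158e+00) = 5.943077
iter 2: u=1.333568  f(a)=+3.415e-02  f'(a)=-1.881e+00  a ← 5.943077 − (+3.415e-02/-1.881e+00) = 5.961236
iter 3: u=1.329506  f(a)=+1.734e-04  f'(a)=-1.862e+00  a ← 5.961236 − (+1.734e-04/-1.862e+00) = 5.961329
iter 4: u=1.329485  f(a)=+4.521e-09  f'(a)=-1.862e+00  a ← 5.961329 − (+4.521e-09/-1.862e+00) = 5.961329
iter 5: u=1.329485  f(a)=+0.000e+00  f'(a)=-1.862e+00  a ← 5.961329 − (+0.000e+00/-1.862e+00) = 5.961329
converged: |Δa| < 1e-12 after 5 iterations
sag = a·(cosh(S/(2a)) − 1) = 5.961329·(cosh(1.329485) − 1) = 6.091618
T_max/T_min = cosh(S/(2a)) = 2.021856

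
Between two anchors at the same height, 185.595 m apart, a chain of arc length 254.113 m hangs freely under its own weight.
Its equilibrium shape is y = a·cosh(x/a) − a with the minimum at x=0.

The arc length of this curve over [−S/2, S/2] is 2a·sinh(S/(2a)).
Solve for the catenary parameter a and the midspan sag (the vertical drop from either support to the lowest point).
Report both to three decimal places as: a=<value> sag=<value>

a=65.546 sag=77.421

seed: a₀ = √(S³/(24(L−S))) = √(185.595³/(24·68.518)) = 62.350716
iter 1: u=1.488315  f(a)=+8.001e+00  f'(a)=-2.725e+00  a ← 62.350716 − (+8.001e+00/-2.725e+00) = 65.287244
iter 2: u=1.421373  f(a)=+6.000e-01  f'(a)=-2.330e+00  a ← 65.287244 − (+6.000e-01/-2.330e+00) = 65.544736
iter 3: u=1.415789  f(a)=+3.978e-03  f'(a)=-2.299e+00  a ← 65.544736 − (+3.978e-03/-2.299e+00) = 65.546466
iter 4: u=1.415751  f(a)=+1.775e-07  f'(a)=-2.299e+00  a ← 65.546466 − (+1.775e-07/-2.299e+00) = 65.546466
iter 5: u=1.415751  f(a)=-5.684e-14  f'(a)=-2.299e+00  a ← 65.546466 − (-5.684e-14/-2.299e+00) = 65.546466
converged: |Δa| < 1e-12 after 5 iterations
sag = a·(cosh(S/(2a)) − 1) = 65.546466·(cosh(1.415751) − 1) = 77.420990
T_max/T_min = cosh(S/(2a)) = 2.181162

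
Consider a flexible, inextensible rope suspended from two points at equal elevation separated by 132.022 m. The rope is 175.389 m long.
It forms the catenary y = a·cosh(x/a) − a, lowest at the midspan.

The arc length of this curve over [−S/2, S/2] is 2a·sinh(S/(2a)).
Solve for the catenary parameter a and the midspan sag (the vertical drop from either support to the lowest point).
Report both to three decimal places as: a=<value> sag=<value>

seed: a₀ = √(S³/(24(L−S))) = √(132.022³/(24·43.367)) = 47.020165
iter 1: u=1.403887  f(a)=+4.480e+00  f'(a)=-2.235e+00  a ← 47.020165 − (+4.480e+00/-2.235e+00) = 49.024777
iter 2: u=1.346482  f(a)=+3.024e-01  f'(a)=-1.942e+00  a ← 49.024777 − (+3.024e-01/-1.942e+00) = 49.180473
iter 3: u=1.342220  f(a)=+1.599e-03  f'(a)=-1.922e+00  a ← 49.180473 − (+1.599e-03/-1.922e+00) = 49.181305
iter 4: u=1.342197  f(a)=+4.520e-08  f'(a)=-1.922e+00  a ← 49.181305 − (+4.520e-08/-1.922e+00) = 49.181305
iter 5: u=1.342197  f(a)=+0.000e+00  f'(a)=-1.922e+00  a ← 49.181305 − (+0.000e+00/-1.922e+00) = 49.181305
converged: |Δa| < 1e-12 after 5 iterations
sag = a·(cosh(S/(2a)) − 1) = 49.181305·(cosh(1.342197) − 1) = 51.362845
T_max/T_min = cosh(S/(2a)) = 2.044357

a=49.181 sag=51.363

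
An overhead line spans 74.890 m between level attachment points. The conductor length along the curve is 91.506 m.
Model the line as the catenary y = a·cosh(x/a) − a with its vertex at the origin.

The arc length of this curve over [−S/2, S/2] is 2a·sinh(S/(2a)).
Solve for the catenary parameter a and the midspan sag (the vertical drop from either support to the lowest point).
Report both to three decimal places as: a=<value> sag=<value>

a=33.483 sag=23.213

seed: a₀ = √(S³/(24(L−S))) = √(74.890³/(24·16.616)) = 32.453899
iter 1: u=1.153790  f(a)=+1.142e+00  f'(a)=-1.167e+00  a ← 32.453899 − (+1.142e+00/-1.167e+00) = 33.432275
iter 2: u=1.120025  f(a)=+5.366e-02  f'(a)=-1.060e+00  a ← 33.432275 − (+5.366e-02/-1.060e+00) = 33.482920
iter 3: u=1.118331  f(a)=+1.315e-04  f'(a)=-1.054e+00  a ← 33.482920 − (+1.315e-04/-1.054e+00) = 33.483045
iter 4: u=1.118327  f(a)=+7.938e-10  f'(a)=-1.054e+00  a ← 33.483045 − (+7.938e-10/-1.054e+00) = 33.483045
iter 5: u=1.118327  f(a)=+1.421e-14  f'(a)=-1.054e+00  a ← 33.483045 − (+1.421e-14/-1.054e+00) = 33.483045
converged: |Δa| < 1e-12 after 5 iterations
sag = a·(cosh(S/(2a)) − 1) = 33.483045·(cosh(1.118327) − 1) = 23.213087
T_max/T_min = cosh(S/(2a)) = 1.693279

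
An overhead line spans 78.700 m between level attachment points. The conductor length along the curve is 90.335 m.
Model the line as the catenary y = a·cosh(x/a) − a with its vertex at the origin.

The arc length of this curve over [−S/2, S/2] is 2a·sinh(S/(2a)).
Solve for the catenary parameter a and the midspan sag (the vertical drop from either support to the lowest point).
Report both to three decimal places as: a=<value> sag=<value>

seed: a₀ = √(S³/(24(L−S))) = √(78.700³/(24·11.635)) = 41.780466
iter 1: u=0.941828  f(a)=+5.271e-01  f'(a)=-6.080e-01  a ← 41.780466 − (+5.271e-01/-6.080e-01) = 42.647422
iter 2: u=0.922682  f(a)=+1.685e-02  f'(a)=-5.696e-01  a ← 42.647422 − (+1.685e-02/-5.696e-01) = 42.677005
iter 3: u=0.922042  f(a)=+1.849e-05  f'(a)=-5.684e-01  a ← 42.677005 − (+1.849e-05/-5.684e-01) = 42.677038
iter 4: u=0.922041  f(a)=+2.231e-11  f'(a)=-5.684e-01  a ← 42.677038 − (+2.231e-11/-5.684e-01) = 42.677038
converged: |Δa| < 1e-12 after 4 iterations
sag = a·(cosh(S/(2a)) − 1) = 42.677038·(cosh(0.922041) − 1) = 19.463389
T_max/T_min = cosh(S/(2a)) = 1.456062

a=42.677 sag=19.463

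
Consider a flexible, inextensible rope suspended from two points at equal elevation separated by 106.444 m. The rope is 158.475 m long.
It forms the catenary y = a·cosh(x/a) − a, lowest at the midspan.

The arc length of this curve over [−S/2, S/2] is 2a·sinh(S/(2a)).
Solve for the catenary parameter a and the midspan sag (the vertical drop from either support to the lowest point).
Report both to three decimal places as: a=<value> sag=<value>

a=33.140 sag=52.748

seed: a₀ = √(S³/(24(L−S))) = √(106.444³/(24·52.031)) = 31.077428
iter 1: u=1.712561  f(a)=+8.185e+00  f'(a)=-4.439e+00  a ← 31.077428 − (+8.185e+00/-4.439e+00) = 32.921258
iter 2: u=1.616645  f(a)=+7.850e-01  f'(a)=-3.625e+00  a ← 32.921258 − (+7.850e-01/-3.625e+00) = 33.137805
iter 3: u=1.606081  f(a)=+8.912e-03  f'(a)=-3.543e+00  a ← 33.137805 − (+8.912e-03/-3.543e+00) = 33.140320
iter 4: u=1.605959  f(a)=+1.177e-06  f'(a)=-3.542e+00  a ← 33.140320 − (+1.177e-06/-3.542e+00) = 33.140321
iter 5: u=1.605959  f(a)=+0.000e+00  f'(a)=-3.542e+00  a ← 33.140321 − (+0.000e+00/-3.542e+00) = 33.140321
converged: |Δa| < 1e-12 after 5 iterations
sag = a·(cosh(S/(2a)) − 1) = 33.140321·(cosh(1.605959) − 1) = 52.748341
T_max/T_min = cosh(S/(2a)) = 2.591667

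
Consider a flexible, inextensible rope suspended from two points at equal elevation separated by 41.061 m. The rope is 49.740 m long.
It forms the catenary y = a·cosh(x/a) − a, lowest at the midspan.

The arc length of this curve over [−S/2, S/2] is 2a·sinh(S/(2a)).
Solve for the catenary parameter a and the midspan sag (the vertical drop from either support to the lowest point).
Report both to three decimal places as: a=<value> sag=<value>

a=18.783 sag=12.383

seed: a₀ = √(S³/(24(L−S))) = √(41.061³/(24·8.679)) = 18.230720
iter 1: u=1.126149  f(a)=+5.673e-01  f'(a)=-1.078e+00  a ← 18.230720 − (+5.673e-01/-1.078e+00) = 18.756696
iter 2: u=1.094569  f(a)=+2.548e-02  f'(a)=-9.836e-01  a ← 18.756696 − (+2.548e-02/-9.836e-01) = 18.782596
iter 3: u=1.093060  f(a)=+5.673e-05  f'(a)=-9.792e-01  a ← 18.782596 − (+5.673e-05/-9.792e-01) = 18.782654
iter 4: u=1.093056  f(a)=+2.827e-10  f'(a)=-9.792e-01  a ← 18.782654 − (+2.827e-10/-9.792e-01) = 18.782654
iter 5: u=1.093056  f(a)=+7.105e-15  f'(a)=-9.792e-01  a ← 18.782654 − (+7.105e-15/-9.792e-01) = 18.782654
converged: |Δa| < 1e-12 after 5 iterations
sag = a·(cosh(S/(2a)) − 1) = 18.782654·(cosh(1.093056) − 1) = 12.383112
T_max/T_min = cosh(S/(2a)) = 1.659284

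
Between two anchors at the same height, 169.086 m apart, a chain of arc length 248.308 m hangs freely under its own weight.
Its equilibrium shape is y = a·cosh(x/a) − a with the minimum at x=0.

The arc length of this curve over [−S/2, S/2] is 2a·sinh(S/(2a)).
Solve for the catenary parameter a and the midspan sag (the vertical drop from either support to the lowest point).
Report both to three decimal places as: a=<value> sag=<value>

a=53.643 sag=81.604

seed: a₀ = √(S³/(24(L−S))) = √(169.086³/(24·79.222)) = 50.423496
iter 1: u=1.676659  f(a)=+1.191e+01  f'(a)=-4.119e+00  a ← 50.423496 − (+1.191e+01/-4.119e+00) = 53.315063
iter 2: u=1.585724  f(a)=+1.101e+00  f'(a)=-3.390e+00  a ← 53.315063 − (+1.101e+00/-3.390e+00) = 53.639994
iter 3: u=1.576119  f(a)=+1.154e-02  f'(a)=-3.319e+00  a ← 53.639994 − (+1.154e-02/-3.319e+00) = 53.643470
iter 4: u=1.576017  f(a)=+1.295e-06  f'(a)=-3.318e+00  a ← 53.643470 − (+1.295e-06/-3.318e+00) = 53.643470
iter 5: u=1.576017  f(a)=-2.842e-14  f'(a)=-3.318e+00  a ← 53.643470 − (-2.842e-14/-3.318e+00) = 53.643470
converged: |Δa| < 1e-12 after 5 iterations
sag = a·(cosh(S/(2a)) − 1) = 53.643470·(cosh(1.576017) − 1) = 81.603850
T_max/T_min = cosh(S/(2a)) = 2.521226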